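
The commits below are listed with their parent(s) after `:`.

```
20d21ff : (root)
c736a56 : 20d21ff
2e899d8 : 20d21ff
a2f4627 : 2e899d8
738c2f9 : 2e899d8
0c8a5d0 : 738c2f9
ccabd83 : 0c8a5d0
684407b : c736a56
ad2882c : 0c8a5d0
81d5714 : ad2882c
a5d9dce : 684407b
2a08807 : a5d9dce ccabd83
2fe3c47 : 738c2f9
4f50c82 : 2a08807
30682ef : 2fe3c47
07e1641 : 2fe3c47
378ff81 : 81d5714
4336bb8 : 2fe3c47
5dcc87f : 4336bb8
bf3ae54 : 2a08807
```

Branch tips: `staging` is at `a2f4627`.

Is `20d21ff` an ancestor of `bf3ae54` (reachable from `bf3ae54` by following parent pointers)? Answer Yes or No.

Yes

Ancestors of bf3ae54 (commits reachable by following parents): {0c8a5d0, 20d21ff, 2a08807, 2e899d8, 684407b, 738c2f9, a5d9dce, bf3ae54, c736a56, ccabd83}.
20d21ff is in that set, so it is an ancestor of bf3ae54.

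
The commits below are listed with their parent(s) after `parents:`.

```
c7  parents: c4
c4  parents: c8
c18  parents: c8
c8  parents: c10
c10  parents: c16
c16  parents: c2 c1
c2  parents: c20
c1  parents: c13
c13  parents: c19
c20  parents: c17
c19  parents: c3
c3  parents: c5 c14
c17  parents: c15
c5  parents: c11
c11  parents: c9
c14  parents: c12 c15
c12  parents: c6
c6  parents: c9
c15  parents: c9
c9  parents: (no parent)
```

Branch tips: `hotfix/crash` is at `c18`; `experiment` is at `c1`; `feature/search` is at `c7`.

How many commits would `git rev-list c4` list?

Walking parent pointers from c4: reachable set = {c1, c10, c11, c12, c13, c14, c15, c16, c17, c19, c2, c20, c3, c4, c5, c6, c8, c9}.
That is 18 commits.

18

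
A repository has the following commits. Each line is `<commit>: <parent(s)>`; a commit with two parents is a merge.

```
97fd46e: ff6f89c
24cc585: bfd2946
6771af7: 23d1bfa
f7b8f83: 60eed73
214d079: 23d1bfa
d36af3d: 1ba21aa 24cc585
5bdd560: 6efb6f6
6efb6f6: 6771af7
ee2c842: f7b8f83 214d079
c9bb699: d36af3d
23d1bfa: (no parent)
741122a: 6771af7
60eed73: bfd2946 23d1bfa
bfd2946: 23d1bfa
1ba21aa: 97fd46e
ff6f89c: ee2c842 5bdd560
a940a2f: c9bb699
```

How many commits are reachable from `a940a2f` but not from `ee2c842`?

Reachable from a940a2f: {1ba21aa, 214d079, 23d1bfa, 24cc585, 5bdd560, 60eed73, 6771af7, 6efb6f6, 97fd46e, a940a2f, bfd2946, c9bb699, d36af3d, ee2c842, f7b8f83, ff6f89c}.
Reachable from ee2c842: {214d079, 23d1bfa, 60eed73, bfd2946, ee2c842, f7b8f83}.
In a940a2f's history but not ee2c842's: {1ba21aa, 24cc585, 5bdd560, 6771af7, 6efb6f6, 97fd46e, a940a2f, c9bb699, d36af3d, ff6f89c} — 10 commits.

10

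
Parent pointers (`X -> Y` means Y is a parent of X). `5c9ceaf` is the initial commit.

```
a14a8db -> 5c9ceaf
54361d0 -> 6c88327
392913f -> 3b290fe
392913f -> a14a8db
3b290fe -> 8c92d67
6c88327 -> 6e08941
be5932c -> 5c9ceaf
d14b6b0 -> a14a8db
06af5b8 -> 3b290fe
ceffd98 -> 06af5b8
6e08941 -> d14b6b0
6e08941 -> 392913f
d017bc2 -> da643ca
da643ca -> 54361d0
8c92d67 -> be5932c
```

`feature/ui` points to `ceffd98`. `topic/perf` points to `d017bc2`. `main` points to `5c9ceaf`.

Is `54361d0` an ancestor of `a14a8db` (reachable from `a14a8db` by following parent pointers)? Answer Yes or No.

No

Ancestors of a14a8db: {5c9ceaf, a14a8db}.
54361d0 is not in that set, so it is not an ancestor of a14a8db.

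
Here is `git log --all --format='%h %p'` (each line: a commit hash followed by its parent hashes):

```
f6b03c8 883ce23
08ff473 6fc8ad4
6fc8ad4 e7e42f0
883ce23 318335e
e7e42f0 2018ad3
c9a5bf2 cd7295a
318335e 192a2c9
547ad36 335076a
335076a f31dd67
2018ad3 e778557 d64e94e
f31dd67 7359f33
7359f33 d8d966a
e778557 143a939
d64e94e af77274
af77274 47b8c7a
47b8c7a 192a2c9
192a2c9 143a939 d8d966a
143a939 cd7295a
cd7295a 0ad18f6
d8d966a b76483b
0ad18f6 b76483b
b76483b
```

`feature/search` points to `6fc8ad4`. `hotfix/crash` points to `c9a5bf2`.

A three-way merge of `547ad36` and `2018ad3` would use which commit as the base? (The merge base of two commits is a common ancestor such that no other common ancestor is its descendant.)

Ancestors of 547ad36: {335076a, 547ad36, 7359f33, b76483b, d8d966a, f31dd67}.
Ancestors of 2018ad3: {0ad18f6, 143a939, 192a2c9, 2018ad3, 47b8c7a, af77274, b76483b, cd7295a, d64e94e, d8d966a, e778557}.
Common ancestors: {b76483b, d8d966a}.
Among these, d8d966a is not an ancestor of any other common ancestor — it is the merge base.

d8d966a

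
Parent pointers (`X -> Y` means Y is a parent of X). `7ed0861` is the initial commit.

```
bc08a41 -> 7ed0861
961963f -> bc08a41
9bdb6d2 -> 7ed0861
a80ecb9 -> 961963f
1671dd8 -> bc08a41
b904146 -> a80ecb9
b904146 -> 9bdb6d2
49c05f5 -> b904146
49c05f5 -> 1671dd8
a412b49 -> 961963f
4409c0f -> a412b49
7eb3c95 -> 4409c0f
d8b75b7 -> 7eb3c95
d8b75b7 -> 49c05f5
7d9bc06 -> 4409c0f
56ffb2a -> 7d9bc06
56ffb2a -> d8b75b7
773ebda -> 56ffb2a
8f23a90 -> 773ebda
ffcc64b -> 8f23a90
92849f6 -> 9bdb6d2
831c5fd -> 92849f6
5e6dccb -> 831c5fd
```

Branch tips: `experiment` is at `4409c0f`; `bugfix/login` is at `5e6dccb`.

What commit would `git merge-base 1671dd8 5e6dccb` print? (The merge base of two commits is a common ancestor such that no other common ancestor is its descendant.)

7ed0861

Ancestors of 1671dd8: {1671dd8, 7ed0861, bc08a41}.
Ancestors of 5e6dccb: {5e6dccb, 7ed0861, 831c5fd, 92849f6, 9bdb6d2}.
Common ancestors: {7ed0861}.
The only common ancestor is 7ed0861, so it is the merge base.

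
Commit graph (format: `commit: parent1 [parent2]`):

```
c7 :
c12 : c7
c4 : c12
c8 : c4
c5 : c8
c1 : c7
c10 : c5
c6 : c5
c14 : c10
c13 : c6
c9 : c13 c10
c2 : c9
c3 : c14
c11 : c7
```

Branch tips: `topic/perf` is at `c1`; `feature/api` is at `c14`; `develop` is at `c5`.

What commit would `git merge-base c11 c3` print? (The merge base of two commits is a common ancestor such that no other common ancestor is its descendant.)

Ancestors of c11: {c11, c7}.
Ancestors of c3: {c10, c12, c14, c3, c4, c5, c7, c8}.
Common ancestors: {c7}.
The only common ancestor is c7, so it is the merge base.

c7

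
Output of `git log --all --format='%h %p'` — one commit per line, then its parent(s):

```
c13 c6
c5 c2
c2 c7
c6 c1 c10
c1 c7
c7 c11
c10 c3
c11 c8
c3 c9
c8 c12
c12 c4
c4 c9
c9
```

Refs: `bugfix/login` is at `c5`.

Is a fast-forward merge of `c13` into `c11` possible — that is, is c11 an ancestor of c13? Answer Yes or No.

Yes

A fast-forward from c11 to c13 is possible iff c11 is an ancestor of c13.
Ancestors of c13: {c1, c10, c11, c12, c13, c3, c4, c6, c7, c8, c9}.
c11 is among them, so fast-forward is possible.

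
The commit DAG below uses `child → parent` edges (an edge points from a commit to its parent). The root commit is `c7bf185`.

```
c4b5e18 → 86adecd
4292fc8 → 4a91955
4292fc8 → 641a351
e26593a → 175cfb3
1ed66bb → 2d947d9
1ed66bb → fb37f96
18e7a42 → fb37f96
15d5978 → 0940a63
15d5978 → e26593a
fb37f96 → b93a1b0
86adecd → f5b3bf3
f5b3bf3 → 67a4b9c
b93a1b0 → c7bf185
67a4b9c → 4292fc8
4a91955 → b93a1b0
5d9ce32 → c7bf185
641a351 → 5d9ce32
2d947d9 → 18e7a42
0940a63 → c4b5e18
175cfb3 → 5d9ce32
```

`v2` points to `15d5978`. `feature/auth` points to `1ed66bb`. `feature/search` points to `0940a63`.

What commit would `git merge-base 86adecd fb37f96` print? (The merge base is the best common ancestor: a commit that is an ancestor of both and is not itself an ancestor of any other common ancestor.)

Ancestors of 86adecd: {4292fc8, 4a91955, 5d9ce32, 641a351, 67a4b9c, 86adecd, b93a1b0, c7bf185, f5b3bf3}.
Ancestors of fb37f96: {b93a1b0, c7bf185, fb37f96}.
Common ancestors: {b93a1b0, c7bf185}.
Among these, b93a1b0 is not an ancestor of any other common ancestor — it is the merge base.

b93a1b0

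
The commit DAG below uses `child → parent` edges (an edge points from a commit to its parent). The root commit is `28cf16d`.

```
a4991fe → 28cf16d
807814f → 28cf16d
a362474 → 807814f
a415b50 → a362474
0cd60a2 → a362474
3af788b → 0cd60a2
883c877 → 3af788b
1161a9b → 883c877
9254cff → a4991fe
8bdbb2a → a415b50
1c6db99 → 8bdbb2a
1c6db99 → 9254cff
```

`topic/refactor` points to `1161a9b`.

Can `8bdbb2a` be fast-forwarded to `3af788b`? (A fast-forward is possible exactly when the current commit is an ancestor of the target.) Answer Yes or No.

No

A fast-forward from 8bdbb2a to 3af788b is possible iff 8bdbb2a is an ancestor of 3af788b.
Ancestors of 3af788b: {0cd60a2, 28cf16d, 3af788b, 807814f, a362474}.
8bdbb2a is not among them, so fast-forward is not possible.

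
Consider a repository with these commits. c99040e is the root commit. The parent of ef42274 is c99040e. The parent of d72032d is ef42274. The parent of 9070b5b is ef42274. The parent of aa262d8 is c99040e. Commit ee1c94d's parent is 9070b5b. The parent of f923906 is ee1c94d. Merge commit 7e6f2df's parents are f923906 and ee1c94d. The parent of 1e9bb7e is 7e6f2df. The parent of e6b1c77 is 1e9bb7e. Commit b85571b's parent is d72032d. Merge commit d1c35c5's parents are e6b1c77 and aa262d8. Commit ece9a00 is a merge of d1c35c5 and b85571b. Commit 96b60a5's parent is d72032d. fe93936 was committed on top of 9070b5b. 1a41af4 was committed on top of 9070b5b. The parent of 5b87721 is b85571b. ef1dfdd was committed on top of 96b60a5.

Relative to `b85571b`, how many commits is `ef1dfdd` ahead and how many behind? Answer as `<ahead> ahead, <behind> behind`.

Reachable from ef1dfdd: {96b60a5, c99040e, d72032d, ef1dfdd, ef42274}.
Reachable from b85571b: {b85571b, c99040e, d72032d, ef42274}.
Only in ef1dfdd's history (ahead): {96b60a5, ef1dfdd} — 2.
Only in b85571b's history (behind): {b85571b} — 1.

2 ahead, 1 behind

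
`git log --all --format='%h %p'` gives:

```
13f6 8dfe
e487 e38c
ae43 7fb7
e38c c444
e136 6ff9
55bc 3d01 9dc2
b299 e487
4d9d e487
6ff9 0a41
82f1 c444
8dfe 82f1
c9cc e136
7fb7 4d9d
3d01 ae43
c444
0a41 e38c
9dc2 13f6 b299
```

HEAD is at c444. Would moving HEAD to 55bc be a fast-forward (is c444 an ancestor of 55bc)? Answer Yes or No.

A fast-forward from c444 to 55bc is possible iff c444 is an ancestor of 55bc.
Ancestors of 55bc: {13f6, 3d01, 4d9d, 55bc, 7fb7, 82f1, 8dfe, 9dc2, ae43, b299, c444, e38c, e487}.
c444 is among them, so fast-forward is possible.

Yes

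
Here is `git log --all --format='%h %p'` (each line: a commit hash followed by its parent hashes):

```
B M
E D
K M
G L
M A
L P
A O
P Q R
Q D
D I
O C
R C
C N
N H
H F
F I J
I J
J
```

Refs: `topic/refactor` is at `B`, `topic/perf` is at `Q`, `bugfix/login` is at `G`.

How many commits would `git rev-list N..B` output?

Reachable from B: {A, B, C, F, H, I, J, M, N, O}.
Reachable from N: {F, H, I, J, N}.
In B's history but not N's: {A, B, C, M, O} — 5 commits.

5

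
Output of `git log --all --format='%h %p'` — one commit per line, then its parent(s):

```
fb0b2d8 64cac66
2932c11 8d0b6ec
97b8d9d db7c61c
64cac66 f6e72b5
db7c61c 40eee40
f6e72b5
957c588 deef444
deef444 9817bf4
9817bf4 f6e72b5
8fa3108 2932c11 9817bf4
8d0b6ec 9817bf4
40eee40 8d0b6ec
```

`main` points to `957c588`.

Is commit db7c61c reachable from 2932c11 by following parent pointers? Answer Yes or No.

Ancestors of 2932c11: {2932c11, 8d0b6ec, 9817bf4, f6e72b5}.
db7c61c is not in that set, so it is not an ancestor of 2932c11.

No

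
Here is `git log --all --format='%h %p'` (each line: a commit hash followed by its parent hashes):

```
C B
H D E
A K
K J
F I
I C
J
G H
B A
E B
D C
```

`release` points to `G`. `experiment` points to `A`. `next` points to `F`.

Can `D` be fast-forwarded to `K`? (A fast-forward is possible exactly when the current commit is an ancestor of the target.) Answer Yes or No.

A fast-forward from D to K is possible iff D is an ancestor of K.
Ancestors of K: {J, K}.
D is not among them, so fast-forward is not possible.

No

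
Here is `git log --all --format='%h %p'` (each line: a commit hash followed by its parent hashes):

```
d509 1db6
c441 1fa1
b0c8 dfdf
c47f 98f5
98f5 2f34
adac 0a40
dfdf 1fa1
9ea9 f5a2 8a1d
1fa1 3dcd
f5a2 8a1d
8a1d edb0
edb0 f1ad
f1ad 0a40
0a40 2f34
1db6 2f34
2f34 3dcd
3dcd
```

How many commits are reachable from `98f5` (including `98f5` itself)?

Walking parent pointers from 98f5: reachable set = {2f34, 3dcd, 98f5}.
That is 3 commits.

3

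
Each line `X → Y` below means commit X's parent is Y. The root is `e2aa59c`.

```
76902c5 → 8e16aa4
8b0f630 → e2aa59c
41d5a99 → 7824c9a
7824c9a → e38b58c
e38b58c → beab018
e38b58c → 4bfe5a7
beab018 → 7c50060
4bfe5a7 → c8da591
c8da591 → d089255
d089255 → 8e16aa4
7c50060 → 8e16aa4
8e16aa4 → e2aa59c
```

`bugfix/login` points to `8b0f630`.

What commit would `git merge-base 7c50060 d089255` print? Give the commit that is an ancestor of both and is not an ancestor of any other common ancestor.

8e16aa4

Ancestors of 7c50060: {7c50060, 8e16aa4, e2aa59c}.
Ancestors of d089255: {8e16aa4, d089255, e2aa59c}.
Common ancestors: {8e16aa4, e2aa59c}.
Among these, 8e16aa4 is not an ancestor of any other common ancestor — it is the merge base.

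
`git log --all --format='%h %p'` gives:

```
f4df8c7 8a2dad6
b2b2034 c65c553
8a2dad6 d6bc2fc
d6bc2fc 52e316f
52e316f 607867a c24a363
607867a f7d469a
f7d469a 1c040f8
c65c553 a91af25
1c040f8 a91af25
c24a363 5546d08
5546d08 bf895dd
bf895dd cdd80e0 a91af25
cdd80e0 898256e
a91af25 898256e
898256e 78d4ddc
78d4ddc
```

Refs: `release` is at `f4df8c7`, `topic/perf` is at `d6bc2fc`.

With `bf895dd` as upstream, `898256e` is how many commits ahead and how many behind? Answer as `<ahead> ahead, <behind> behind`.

Reachable from 898256e: {78d4ddc, 898256e}.
Reachable from bf895dd: {78d4ddc, 898256e, a91af25, bf895dd, cdd80e0}.
Only in 898256e's history (ahead): {} — 0.
Only in bf895dd's history (behind): {a91af25, bf895dd, cdd80e0} — 3.

0 ahead, 3 behind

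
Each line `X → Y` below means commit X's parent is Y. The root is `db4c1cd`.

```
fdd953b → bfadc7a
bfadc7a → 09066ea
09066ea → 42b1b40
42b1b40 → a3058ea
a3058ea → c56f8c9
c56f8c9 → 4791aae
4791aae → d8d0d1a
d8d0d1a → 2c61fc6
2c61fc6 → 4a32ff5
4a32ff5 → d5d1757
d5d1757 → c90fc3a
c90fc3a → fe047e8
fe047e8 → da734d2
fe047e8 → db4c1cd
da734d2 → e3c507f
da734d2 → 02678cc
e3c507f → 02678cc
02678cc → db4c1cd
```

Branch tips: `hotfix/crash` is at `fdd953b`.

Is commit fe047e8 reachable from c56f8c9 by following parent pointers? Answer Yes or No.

Ancestors of c56f8c9 (commits reachable by following parents): {02678cc, 2c61fc6, 4791aae, 4a32ff5, c56f8c9, c90fc3a, d5d1757, d8d0d1a, da734d2, db4c1cd, e3c507f, fe047e8}.
fe047e8 is in that set, so it is an ancestor of c56f8c9.

Yes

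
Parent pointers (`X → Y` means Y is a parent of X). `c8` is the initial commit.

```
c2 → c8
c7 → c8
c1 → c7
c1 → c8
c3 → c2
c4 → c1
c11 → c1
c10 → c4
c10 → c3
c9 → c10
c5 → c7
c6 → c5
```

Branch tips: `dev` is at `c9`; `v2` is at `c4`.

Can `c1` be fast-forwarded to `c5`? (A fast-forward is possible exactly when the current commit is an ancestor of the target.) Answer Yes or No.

No

A fast-forward from c1 to c5 is possible iff c1 is an ancestor of c5.
Ancestors of c5: {c5, c7, c8}.
c1 is not among them, so fast-forward is not possible.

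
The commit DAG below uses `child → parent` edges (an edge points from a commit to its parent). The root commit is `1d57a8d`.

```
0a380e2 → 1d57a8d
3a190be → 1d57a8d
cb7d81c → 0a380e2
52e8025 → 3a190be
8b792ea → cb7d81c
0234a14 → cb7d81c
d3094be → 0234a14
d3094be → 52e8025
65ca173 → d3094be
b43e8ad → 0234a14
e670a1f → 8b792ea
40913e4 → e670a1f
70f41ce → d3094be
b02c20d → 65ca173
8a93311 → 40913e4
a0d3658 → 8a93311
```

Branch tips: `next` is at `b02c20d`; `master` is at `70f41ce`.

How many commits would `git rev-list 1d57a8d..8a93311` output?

6

Reachable from 8a93311: {0a380e2, 1d57a8d, 40913e4, 8a93311, 8b792ea, cb7d81c, e670a1f}.
Reachable from 1d57a8d: {1d57a8d}.
In 8a93311's history but not 1d57a8d's: {0a380e2, 40913e4, 8a93311, 8b792ea, cb7d81c, e670a1f} — 6 commits.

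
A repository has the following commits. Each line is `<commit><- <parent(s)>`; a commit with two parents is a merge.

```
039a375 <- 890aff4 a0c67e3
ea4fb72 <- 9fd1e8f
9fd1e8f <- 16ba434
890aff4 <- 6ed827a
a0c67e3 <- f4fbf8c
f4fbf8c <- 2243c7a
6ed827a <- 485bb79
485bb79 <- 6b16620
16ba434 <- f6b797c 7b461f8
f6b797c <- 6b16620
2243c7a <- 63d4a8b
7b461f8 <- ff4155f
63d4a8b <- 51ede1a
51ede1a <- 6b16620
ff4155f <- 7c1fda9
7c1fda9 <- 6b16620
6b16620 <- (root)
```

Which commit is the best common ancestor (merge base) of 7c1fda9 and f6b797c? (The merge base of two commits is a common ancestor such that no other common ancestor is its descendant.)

6b16620

Ancestors of 7c1fda9: {6b16620, 7c1fda9}.
Ancestors of f6b797c: {6b16620, f6b797c}.
Common ancestors: {6b16620}.
The only common ancestor is 6b16620, so it is the merge base.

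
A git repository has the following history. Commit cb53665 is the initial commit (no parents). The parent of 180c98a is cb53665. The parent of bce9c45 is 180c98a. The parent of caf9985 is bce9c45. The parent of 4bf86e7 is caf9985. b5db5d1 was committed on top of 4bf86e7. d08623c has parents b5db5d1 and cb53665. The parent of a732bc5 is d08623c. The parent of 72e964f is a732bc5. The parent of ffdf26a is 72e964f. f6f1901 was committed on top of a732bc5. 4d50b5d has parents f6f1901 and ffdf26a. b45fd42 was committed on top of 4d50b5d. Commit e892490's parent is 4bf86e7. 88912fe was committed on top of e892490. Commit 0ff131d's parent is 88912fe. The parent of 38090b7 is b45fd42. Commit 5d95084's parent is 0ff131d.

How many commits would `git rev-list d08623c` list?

Walking parent pointers from d08623c: reachable set = {180c98a, 4bf86e7, b5db5d1, bce9c45, caf9985, cb53665, d08623c}.
That is 7 commits.

7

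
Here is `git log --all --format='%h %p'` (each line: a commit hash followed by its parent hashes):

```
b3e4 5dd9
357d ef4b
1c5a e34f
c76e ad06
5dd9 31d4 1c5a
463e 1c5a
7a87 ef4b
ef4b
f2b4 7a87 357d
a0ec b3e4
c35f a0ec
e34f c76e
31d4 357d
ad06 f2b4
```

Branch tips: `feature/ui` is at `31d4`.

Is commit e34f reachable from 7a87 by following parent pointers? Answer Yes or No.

Ancestors of 7a87: {7a87, ef4b}.
e34f is not in that set, so it is not an ancestor of 7a87.

No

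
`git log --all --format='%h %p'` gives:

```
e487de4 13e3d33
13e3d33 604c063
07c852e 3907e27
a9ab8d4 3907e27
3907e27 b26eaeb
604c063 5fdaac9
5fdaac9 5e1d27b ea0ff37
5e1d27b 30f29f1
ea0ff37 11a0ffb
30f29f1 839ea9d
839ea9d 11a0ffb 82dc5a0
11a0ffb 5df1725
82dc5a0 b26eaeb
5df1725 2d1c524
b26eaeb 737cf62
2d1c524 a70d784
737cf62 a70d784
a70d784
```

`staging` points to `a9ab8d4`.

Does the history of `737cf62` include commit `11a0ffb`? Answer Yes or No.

Ancestors of 737cf62: {737cf62, a70d784}.
11a0ffb is not in that set, so it is not an ancestor of 737cf62.

No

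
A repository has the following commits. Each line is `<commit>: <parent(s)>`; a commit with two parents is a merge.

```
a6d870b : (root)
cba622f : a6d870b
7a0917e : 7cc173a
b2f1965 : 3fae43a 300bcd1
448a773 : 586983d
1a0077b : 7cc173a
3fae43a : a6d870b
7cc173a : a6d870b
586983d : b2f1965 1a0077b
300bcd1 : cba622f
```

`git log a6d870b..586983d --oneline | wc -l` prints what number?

Reachable from 586983d: {1a0077b, 300bcd1, 3fae43a, 586983d, 7cc173a, a6d870b, b2f1965, cba622f}.
Reachable from a6d870b: {a6d870b}.
In 586983d's history but not a6d870b's: {1a0077b, 300bcd1, 3fae43a, 586983d, 7cc173a, b2f1965, cba622f} — 7 commits.

7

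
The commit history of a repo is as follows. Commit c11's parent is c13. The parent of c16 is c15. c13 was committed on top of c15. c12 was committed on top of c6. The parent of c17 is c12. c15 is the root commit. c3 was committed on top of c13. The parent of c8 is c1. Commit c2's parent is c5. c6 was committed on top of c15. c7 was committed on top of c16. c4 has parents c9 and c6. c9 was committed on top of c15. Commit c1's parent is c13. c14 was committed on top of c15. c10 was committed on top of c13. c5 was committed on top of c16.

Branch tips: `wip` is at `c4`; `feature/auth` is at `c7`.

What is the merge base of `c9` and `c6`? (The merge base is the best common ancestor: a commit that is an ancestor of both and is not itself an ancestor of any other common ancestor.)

c15

Ancestors of c9: {c15, c9}.
Ancestors of c6: {c15, c6}.
Common ancestors: {c15}.
The only common ancestor is c15, so it is the merge base.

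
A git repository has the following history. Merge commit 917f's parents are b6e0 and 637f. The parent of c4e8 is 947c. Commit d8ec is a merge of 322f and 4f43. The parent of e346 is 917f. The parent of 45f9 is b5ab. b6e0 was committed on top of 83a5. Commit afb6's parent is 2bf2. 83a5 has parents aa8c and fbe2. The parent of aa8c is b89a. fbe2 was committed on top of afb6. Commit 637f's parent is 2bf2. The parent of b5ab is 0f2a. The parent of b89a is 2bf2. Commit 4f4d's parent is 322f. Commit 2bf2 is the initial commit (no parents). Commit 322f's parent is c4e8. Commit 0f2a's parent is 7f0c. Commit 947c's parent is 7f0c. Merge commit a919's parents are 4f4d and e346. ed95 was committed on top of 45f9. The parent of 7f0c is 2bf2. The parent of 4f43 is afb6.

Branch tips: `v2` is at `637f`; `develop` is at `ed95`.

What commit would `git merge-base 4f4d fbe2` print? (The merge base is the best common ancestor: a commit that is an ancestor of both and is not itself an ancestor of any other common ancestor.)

2bf2

Ancestors of 4f4d: {2bf2, 322f, 4f4d, 7f0c, 947c, c4e8}.
Ancestors of fbe2: {2bf2, afb6, fbe2}.
Common ancestors: {2bf2}.
The only common ancestor is 2bf2, so it is the merge base.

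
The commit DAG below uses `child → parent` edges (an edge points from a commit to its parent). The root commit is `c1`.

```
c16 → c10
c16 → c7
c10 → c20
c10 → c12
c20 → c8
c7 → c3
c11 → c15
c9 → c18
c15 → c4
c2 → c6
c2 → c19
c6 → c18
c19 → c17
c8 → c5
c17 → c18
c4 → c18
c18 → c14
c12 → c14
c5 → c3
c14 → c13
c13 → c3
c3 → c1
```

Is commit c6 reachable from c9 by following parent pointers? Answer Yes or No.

Ancestors of c9: {c1, c13, c14, c18, c3, c9}.
c6 is not in that set, so it is not an ancestor of c9.

No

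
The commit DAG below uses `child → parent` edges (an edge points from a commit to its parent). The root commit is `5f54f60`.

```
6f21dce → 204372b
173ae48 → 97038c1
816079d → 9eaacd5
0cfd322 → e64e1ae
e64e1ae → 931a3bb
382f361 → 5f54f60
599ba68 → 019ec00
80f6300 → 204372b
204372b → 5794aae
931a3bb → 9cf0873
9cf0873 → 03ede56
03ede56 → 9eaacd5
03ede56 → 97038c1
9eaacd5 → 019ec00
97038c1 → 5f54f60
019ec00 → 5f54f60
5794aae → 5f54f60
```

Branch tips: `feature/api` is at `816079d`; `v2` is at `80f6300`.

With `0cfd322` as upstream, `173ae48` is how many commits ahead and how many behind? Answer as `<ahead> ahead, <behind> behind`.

Reachable from 173ae48: {173ae48, 5f54f60, 97038c1}.
Reachable from 0cfd322: {019ec00, 03ede56, 0cfd322, 5f54f60, 931a3bb, 97038c1, 9cf0873, 9eaacd5, e64e1ae}.
Only in 173ae48's history (ahead): {173ae48} — 1.
Only in 0cfd322's history (behind): {019ec00, 03ede56, 0cfd322, 931a3bb, 9cf0873, 9eaacd5, e64e1ae} — 7.

1 ahead, 7 behind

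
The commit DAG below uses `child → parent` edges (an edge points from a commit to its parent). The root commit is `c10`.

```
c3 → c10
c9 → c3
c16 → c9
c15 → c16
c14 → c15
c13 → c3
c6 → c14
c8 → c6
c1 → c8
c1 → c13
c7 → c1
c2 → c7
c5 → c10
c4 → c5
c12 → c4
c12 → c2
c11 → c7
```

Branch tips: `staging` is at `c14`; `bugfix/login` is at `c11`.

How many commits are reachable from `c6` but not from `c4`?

6

Reachable from c6: {c10, c14, c15, c16, c3, c6, c9}.
Reachable from c4: {c10, c4, c5}.
In c6's history but not c4's: {c14, c15, c16, c3, c6, c9} — 6 commits.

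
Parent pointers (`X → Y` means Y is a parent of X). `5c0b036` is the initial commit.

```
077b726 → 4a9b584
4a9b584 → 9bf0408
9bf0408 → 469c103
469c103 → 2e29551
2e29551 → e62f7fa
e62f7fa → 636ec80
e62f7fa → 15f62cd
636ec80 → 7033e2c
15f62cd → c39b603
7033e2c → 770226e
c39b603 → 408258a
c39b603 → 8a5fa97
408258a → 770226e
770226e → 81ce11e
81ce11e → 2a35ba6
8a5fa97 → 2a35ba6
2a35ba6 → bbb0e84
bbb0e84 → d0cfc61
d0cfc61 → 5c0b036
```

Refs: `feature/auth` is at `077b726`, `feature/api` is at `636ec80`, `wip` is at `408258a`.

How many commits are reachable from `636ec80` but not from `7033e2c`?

Reachable from 636ec80: {2a35ba6, 5c0b036, 636ec80, 7033e2c, 770226e, 81ce11e, bbb0e84, d0cfc61}.
Reachable from 7033e2c: {2a35ba6, 5c0b036, 7033e2c, 770226e, 81ce11e, bbb0e84, d0cfc61}.
In 636ec80's history but not 7033e2c's: {636ec80} — 1 commit.

1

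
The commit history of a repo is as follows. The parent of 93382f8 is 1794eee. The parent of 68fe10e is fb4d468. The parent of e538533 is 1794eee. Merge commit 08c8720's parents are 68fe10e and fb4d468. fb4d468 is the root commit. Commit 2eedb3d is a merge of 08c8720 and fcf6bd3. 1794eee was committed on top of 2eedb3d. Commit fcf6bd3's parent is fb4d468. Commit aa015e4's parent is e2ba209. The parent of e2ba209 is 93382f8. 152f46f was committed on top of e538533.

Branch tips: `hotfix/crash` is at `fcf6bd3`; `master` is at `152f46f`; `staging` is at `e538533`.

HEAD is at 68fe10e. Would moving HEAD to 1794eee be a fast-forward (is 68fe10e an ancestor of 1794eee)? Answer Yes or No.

A fast-forward from 68fe10e to 1794eee is possible iff 68fe10e is an ancestor of 1794eee.
Ancestors of 1794eee: {08c8720, 1794eee, 2eedb3d, 68fe10e, fb4d468, fcf6bd3}.
68fe10e is among them, so fast-forward is possible.

Yes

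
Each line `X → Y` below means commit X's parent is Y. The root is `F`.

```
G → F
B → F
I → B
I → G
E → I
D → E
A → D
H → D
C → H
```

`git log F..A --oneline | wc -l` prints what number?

Reachable from A: {A, B, D, E, F, G, I}.
Reachable from F: {F}.
In A's history but not F's: {A, B, D, E, G, I} — 6 commits.

6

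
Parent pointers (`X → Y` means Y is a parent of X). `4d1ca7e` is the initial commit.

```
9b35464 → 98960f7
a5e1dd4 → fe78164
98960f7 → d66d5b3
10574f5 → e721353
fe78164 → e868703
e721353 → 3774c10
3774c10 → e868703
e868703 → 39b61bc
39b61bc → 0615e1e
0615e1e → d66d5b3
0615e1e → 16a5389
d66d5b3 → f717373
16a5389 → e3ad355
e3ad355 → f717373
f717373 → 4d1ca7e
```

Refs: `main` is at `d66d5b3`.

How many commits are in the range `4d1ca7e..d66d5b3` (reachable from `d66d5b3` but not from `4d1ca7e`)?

2

Reachable from d66d5b3: {4d1ca7e, d66d5b3, f717373}.
Reachable from 4d1ca7e: {4d1ca7e}.
In d66d5b3's history but not 4d1ca7e's: {d66d5b3, f717373} — 2 commits.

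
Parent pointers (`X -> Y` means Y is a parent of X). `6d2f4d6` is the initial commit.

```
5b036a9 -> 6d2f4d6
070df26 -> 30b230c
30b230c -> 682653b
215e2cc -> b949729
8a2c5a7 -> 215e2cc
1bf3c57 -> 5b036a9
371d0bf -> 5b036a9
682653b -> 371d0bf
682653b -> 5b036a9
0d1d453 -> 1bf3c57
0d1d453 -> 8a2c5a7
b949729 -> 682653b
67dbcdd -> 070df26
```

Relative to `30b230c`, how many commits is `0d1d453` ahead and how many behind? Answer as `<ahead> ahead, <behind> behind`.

5 ahead, 1 behind

Reachable from 0d1d453: {0d1d453, 1bf3c57, 215e2cc, 371d0bf, 5b036a9, 682653b, 6d2f4d6, 8a2c5a7, b949729}.
Reachable from 30b230c: {30b230c, 371d0bf, 5b036a9, 682653b, 6d2f4d6}.
Only in 0d1d453's history (ahead): {0d1d453, 1bf3c57, 215e2cc, 8a2c5a7, b949729} — 5.
Only in 30b230c's history (behind): {30b230c} — 1.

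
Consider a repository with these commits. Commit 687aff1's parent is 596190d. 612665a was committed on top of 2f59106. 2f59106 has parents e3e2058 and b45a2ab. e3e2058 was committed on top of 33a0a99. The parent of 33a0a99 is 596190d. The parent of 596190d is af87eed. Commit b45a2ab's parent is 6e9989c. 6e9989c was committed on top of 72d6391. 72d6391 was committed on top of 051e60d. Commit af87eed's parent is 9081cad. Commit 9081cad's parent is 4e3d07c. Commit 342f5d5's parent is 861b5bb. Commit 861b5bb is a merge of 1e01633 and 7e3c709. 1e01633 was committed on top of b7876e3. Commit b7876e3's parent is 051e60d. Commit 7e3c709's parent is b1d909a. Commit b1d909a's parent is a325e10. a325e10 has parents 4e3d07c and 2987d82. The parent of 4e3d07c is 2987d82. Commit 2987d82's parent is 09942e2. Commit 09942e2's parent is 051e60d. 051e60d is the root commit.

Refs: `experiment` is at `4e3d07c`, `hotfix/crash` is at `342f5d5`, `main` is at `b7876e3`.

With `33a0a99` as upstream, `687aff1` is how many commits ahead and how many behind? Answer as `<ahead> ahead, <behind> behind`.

1 ahead, 1 behind

Reachable from 687aff1: {051e60d, 09942e2, 2987d82, 4e3d07c, 596190d, 687aff1, 9081cad, af87eed}.
Reachable from 33a0a99: {051e60d, 09942e2, 2987d82, 33a0a99, 4e3d07c, 596190d, 9081cad, af87eed}.
Only in 687aff1's history (ahead): {687aff1} — 1.
Only in 33a0a99's history (behind): {33a0a99} — 1.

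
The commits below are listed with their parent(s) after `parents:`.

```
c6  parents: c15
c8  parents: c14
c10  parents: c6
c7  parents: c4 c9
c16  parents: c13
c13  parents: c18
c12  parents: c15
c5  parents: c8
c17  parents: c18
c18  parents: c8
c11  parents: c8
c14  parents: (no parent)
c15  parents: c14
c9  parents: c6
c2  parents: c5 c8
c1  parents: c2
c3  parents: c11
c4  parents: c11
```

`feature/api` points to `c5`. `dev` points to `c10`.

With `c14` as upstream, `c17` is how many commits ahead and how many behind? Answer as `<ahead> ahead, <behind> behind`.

3 ahead, 0 behind

Reachable from c17: {c14, c17, c18, c8}.
Reachable from c14: {c14}.
Only in c17's history (ahead): {c17, c18, c8} — 3.
Only in c14's history (behind): {} — 0.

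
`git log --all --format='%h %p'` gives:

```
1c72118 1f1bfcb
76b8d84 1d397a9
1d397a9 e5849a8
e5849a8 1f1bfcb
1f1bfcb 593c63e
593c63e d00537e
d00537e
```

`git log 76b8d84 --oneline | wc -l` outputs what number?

6

Walking parent pointers from 76b8d84: reachable set = {1d397a9, 1f1bfcb, 593c63e, 76b8d84, d00537e, e5849a8}.
That is 6 commits.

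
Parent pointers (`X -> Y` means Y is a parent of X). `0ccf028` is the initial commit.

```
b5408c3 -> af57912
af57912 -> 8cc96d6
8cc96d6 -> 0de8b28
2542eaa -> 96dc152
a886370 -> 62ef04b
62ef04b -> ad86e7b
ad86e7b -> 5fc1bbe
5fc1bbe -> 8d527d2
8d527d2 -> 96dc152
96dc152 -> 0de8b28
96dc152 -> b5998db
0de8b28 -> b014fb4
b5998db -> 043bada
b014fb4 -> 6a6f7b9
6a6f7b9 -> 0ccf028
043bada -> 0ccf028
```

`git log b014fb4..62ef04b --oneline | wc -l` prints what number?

8

Reachable from 62ef04b: {043bada, 0ccf028, 0de8b28, 5fc1bbe, 62ef04b, 6a6f7b9, 8d527d2, 96dc152, ad86e7b, b014fb4, b5998db}.
Reachable from b014fb4: {0ccf028, 6a6f7b9, b014fb4}.
In 62ef04b's history but not b014fb4's: {043bada, 0de8b28, 5fc1bbe, 62ef04b, 8d527d2, 96dc152, ad86e7b, b5998db} — 8 commits.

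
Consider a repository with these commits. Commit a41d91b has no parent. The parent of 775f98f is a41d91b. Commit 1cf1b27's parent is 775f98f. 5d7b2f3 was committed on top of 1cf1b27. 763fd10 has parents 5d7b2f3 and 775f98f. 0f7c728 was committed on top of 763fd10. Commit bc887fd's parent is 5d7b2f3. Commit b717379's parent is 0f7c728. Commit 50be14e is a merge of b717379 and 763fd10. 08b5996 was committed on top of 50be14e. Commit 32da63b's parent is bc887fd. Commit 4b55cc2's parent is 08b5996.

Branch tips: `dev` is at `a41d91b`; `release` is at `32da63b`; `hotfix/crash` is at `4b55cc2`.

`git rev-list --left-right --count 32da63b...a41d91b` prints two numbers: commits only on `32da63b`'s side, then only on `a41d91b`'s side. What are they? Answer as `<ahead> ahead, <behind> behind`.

5 ahead, 0 behind

Reachable from 32da63b: {1cf1b27, 32da63b, 5d7b2f3, 775f98f, a41d91b, bc887fd}.
Reachable from a41d91b: {a41d91b}.
Only in 32da63b's history (ahead): {1cf1b27, 32da63b, 5d7b2f3, 775f98f, bc887fd} — 5.
Only in a41d91b's history (behind): {} — 0.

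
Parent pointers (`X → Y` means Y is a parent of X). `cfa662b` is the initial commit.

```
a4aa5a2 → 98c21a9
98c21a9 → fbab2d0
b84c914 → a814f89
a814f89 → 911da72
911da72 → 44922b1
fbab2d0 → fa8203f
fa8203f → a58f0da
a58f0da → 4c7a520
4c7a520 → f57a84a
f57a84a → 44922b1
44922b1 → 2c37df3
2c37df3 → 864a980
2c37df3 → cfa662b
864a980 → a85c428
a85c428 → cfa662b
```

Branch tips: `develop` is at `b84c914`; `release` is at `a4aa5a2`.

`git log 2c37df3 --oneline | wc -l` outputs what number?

Walking parent pointers from 2c37df3: reachable set = {2c37df3, 864a980, a85c428, cfa662b}.
That is 4 commits.

4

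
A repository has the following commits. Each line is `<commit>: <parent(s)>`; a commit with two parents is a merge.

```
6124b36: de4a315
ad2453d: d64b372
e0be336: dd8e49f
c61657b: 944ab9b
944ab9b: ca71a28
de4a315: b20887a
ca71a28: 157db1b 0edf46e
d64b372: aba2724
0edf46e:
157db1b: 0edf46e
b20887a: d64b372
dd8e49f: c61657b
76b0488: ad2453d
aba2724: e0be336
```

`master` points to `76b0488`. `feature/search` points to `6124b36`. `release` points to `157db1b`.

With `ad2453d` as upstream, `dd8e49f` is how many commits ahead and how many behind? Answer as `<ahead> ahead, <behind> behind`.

Reachable from dd8e49f: {0edf46e, 157db1b, 944ab9b, c61657b, ca71a28, dd8e49f}.
Reachable from ad2453d: {0edf46e, 157db1b, 944ab9b, aba2724, ad2453d, c61657b, ca71a28, d64b372, dd8e49f, e0be336}.
Only in dd8e49f's history (ahead): {} — 0.
Only in ad2453d's history (behind): {aba2724, ad2453d, d64b372, e0be336} — 4.

0 ahead, 4 behind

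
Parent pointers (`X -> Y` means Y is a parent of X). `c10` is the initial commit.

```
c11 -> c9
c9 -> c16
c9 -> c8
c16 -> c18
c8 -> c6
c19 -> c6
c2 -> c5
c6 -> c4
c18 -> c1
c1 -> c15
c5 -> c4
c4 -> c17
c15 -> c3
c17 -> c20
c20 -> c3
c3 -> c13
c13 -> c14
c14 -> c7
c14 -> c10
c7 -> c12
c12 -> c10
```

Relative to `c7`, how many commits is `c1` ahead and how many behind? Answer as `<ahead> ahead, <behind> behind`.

5 ahead, 0 behind

Reachable from c1: {c1, c10, c12, c13, c14, c15, c3, c7}.
Reachable from c7: {c10, c12, c7}.
Only in c1's history (ahead): {c1, c13, c14, c15, c3} — 5.
Only in c7's history (behind): {} — 0.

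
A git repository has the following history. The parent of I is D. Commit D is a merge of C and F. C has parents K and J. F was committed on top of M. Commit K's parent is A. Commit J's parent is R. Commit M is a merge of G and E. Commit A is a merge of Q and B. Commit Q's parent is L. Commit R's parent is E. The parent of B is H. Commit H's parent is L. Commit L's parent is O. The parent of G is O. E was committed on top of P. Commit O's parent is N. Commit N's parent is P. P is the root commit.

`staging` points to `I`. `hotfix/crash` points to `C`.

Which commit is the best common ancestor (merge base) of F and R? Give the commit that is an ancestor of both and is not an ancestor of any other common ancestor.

E

Ancestors of F: {E, F, G, M, N, O, P}.
Ancestors of R: {E, P, R}.
Common ancestors: {E, P}.
Among these, E is not an ancestor of any other common ancestor — it is the merge base.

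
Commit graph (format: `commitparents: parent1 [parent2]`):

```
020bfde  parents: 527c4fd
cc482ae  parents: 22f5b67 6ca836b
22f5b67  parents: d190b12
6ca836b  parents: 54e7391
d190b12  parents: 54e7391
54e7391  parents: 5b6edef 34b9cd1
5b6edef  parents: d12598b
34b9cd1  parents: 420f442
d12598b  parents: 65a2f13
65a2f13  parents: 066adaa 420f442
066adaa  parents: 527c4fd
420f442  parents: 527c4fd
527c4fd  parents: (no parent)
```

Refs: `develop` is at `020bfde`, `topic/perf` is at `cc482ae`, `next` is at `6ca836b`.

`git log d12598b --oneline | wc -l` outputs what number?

5

Walking parent pointers from d12598b: reachable set = {066adaa, 420f442, 527c4fd, 65a2f13, d12598b}.
That is 5 commits.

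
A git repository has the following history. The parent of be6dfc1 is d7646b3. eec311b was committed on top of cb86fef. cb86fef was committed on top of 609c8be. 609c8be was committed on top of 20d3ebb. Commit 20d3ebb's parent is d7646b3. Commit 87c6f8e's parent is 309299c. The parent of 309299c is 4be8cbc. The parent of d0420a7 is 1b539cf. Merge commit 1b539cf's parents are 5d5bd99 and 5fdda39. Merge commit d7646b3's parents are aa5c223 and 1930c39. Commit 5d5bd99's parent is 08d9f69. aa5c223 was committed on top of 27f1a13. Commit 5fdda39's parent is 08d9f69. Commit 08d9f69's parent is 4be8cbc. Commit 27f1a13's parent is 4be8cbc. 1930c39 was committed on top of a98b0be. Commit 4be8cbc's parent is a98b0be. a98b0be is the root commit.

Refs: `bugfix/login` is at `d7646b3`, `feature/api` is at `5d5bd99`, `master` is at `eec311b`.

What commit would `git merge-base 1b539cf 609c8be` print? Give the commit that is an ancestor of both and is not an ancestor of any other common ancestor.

4be8cbc

Ancestors of 1b539cf: {08d9f69, 1b539cf, 4be8cbc, 5d5bd99, 5fdda39, a98b0be}.
Ancestors of 609c8be: {1930c39, 20d3ebb, 27f1a13, 4be8cbc, 609c8be, a98b0be, aa5c223, d7646b3}.
Common ancestors: {4be8cbc, a98b0be}.
Among these, 4be8cbc is not an ancestor of any other common ancestor — it is the merge base.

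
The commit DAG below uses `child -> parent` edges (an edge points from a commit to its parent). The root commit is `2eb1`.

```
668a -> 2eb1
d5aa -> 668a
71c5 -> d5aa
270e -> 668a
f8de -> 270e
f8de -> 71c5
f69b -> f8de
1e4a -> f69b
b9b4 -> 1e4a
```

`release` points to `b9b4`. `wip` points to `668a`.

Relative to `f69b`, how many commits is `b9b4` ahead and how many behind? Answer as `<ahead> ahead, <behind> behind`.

Reachable from b9b4: {1e4a, 270e, 2eb1, 668a, 71c5, b9b4, d5aa, f69b, f8de}.
Reachable from f69b: {270e, 2eb1, 668a, 71c5, d5aa, f69b, f8de}.
Only in b9b4's history (ahead): {1e4a, b9b4} — 2.
Only in f69b's history (behind): {} — 0.

2 ahead, 0 behind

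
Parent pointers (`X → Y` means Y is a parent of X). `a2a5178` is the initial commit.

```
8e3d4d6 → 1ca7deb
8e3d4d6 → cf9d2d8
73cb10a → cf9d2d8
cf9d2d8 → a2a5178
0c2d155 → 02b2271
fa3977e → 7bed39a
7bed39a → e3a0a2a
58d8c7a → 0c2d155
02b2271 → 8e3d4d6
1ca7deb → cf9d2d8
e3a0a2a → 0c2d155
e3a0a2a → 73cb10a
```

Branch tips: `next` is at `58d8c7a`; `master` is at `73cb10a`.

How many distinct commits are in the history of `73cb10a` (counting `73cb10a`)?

3

Walking parent pointers from 73cb10a: reachable set = {73cb10a, a2a5178, cf9d2d8}.
That is 3 commits.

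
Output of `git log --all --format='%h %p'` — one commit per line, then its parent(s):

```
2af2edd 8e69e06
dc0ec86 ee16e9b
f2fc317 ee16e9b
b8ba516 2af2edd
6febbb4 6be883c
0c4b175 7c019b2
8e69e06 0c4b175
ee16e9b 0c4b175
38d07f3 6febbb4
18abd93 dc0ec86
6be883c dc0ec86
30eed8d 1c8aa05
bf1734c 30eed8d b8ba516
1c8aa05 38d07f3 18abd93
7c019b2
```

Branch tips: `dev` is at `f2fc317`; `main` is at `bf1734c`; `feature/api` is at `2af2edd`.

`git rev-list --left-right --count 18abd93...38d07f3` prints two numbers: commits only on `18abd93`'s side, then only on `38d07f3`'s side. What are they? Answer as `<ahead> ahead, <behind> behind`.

Reachable from 18abd93: {0c4b175, 18abd93, 7c019b2, dc0ec86, ee16e9b}.
Reachable from 38d07f3: {0c4b175, 38d07f3, 6be883c, 6febbb4, 7c019b2, dc0ec86, ee16e9b}.
Only in 18abd93's history (ahead): {18abd93} — 1.
Only in 38d07f3's history (behind): {38d07f3, 6be883c, 6febbb4} — 3.

1 ahead, 3 behind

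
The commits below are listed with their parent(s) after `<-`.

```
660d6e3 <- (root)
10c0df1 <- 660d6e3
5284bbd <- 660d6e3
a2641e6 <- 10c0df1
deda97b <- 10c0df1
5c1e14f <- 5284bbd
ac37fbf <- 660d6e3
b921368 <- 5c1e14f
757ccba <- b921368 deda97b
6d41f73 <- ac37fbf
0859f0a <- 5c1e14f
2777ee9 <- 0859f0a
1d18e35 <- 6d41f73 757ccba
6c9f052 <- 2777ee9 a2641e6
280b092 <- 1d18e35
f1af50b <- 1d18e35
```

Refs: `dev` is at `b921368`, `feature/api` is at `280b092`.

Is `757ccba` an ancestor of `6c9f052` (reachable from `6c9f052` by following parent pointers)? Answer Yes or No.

Ancestors of 6c9f052: {0859f0a, 10c0df1, 2777ee9, 5284bbd, 5c1e14f, 660d6e3, 6c9f052, a2641e6}.
757ccba is not in that set, so it is not an ancestor of 6c9f052.

No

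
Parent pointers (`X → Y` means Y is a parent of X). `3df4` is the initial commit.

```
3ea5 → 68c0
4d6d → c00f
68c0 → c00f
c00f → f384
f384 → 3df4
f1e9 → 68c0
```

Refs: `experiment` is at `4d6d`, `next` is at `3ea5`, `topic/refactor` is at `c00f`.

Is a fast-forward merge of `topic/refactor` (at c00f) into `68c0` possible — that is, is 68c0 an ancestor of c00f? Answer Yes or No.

A fast-forward from 68c0 to c00f is possible iff 68c0 is an ancestor of c00f.
Ancestors of c00f: {3df4, c00f, f384}.
68c0 is not among them, so fast-forward is not possible.

No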